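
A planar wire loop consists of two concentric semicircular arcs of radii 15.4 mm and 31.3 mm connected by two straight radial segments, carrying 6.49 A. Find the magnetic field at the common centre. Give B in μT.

The radial connectors point toward the centre, so dl × r̂ = 0 and they contribute nothing.
Each semicircle gives μ₀I/(4R): inner arc 1.32×10⁻⁴ T, outer arc 6.51×10⁻⁵ T.
The two arcs carry current in opposite angular senses, so their fields oppose: B = |1.32×10⁻⁴ − 6.51×10⁻⁵| = 6.73×10⁻⁵ T.

B ≈ 67.3 μT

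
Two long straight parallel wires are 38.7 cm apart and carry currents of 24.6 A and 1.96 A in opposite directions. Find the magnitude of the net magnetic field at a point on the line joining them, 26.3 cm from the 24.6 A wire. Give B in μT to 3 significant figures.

B ≈ 21.9 μT

Each long wire gives B = μ₀I/(2πd). Distances are d₁ = 0.263 m and d₂ = 0.124 m.
B₁ = 1.87×10⁻⁵ T, B₂ = 3.16×10⁻⁶ T.
Between antiparallel currents both contributions point the same way, so they add. B = B₁ + B₂ = 1.87×10⁻⁵ + 3.16×10⁻⁶ = 2.19×10⁻⁵ T.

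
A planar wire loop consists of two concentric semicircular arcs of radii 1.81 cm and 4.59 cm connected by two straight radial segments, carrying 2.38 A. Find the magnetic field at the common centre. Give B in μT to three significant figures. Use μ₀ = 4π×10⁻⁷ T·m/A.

The radial connectors point toward the centre, so dl × r̂ = 0 and they contribute nothing.
Each semicircle gives μ₀I/(4R): inner arc 4.13×10⁻⁵ T, outer arc 1.63×10⁻⁵ T.
The two arcs carry current in opposite angular senses, so their fields oppose: B = |4.13×10⁻⁵ − 1.63×10⁻⁵| = 2.50×10⁻⁵ T.

B ≈ 25.0 μT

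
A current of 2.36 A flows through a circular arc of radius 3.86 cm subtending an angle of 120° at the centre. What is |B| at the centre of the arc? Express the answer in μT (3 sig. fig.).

The Biot–Savart field of a circular arc at its centre is B = μ₀Iφ/(4πR), with φ = 2.094 rad.
B = (4π×10⁻⁷ × 2.36 × 2.094) / (4π × 0.0386) = 1.28×10⁻⁵ T.

B ≈ 12.8 μT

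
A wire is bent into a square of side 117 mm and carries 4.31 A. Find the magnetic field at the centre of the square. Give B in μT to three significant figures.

Each side is a finite straight segment at perpendicular distance d = a/(2 tan(π/4)) = 0.0585 m from the centre, with end-angles ±π/4.
One side contributes B₁ = (μ₀I/4πd)·2 sin(π/4) = 1.04×10⁻⁵ T.
All 4 sides add in the same direction: B = 4 × 1.04×10⁻⁵ = 4.17×10⁻⁵ T.

B ≈ 41.7 μT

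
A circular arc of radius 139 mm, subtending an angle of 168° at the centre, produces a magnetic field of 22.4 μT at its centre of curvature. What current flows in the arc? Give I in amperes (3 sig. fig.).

For a circular arc, B = μ₀Iφ/(4πR) with φ in radians; here φ = 2.932 rad.
So I = 4πRB/(μ₀φ) = 4π × 0.139 × 2.24×10⁻⁵ / (4π×10⁻⁷ × 2.932) = 10.6 A.

I ≈ 10.6 A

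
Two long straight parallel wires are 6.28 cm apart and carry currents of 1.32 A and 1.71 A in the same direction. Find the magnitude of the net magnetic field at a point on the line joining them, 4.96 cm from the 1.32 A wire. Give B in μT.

B ≈ 20.6 μT

Each long wire gives B = μ₀I/(2πd). Distances are d₁ = 0.0496 m and d₂ = 0.0132 m.
B₁ = 5.32×10⁻⁶ T, B₂ = 2.59×10⁻⁵ T.
Between parallel currents the two contributions point in opposite directions, so they subtract. B = |B₁ − B₂| = |5.32×10⁻⁶ − 2.59×10⁻⁵| = 2.06×10⁻⁵ T.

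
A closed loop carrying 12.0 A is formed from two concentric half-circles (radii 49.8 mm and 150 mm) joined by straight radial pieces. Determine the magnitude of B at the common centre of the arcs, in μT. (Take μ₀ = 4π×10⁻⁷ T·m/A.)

The radial connectors point toward the centre, so dl × r̂ = 0 and they contribute nothing.
Each semicircle gives μ₀I/(4R): inner arc 7.57×10⁻⁵ T, outer arc 2.51×10⁻⁵ T.
The two arcs carry current in opposite angular senses, so their fields oppose: B = |7.57×10⁻⁵ − 2.51×10⁻⁵| = 5.06×10⁻⁵ T.

B ≈ 50.6 μT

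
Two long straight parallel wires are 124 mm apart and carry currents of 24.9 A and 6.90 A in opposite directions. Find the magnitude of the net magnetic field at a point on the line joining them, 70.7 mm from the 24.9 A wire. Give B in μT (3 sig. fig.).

B ≈ 96.3 μT

Each long wire gives B = μ₀I/(2πd). Distances are d₁ = 0.0707 m and d₂ = 0.0533 m.
B₁ = 7.04×10⁻⁵ T, B₂ = 2.59×10⁻⁵ T.
Between antiparallel currents both contributions point the same way, so they add. B = B₁ + B₂ = 7.04×10⁻⁵ + 2.59×10⁻⁵ = 9.63×10⁻⁵ T.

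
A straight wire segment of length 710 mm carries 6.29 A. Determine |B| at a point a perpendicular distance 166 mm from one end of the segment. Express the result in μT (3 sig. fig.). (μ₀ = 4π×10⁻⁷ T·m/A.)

For a finite straight segment, B = (μ₀I/4πd)(sinθ₁ + sinθ₂), where θ₁, θ₂ are the angles from the perpendicular to each end.
The perpendicular foot is at one end, so the two end-offsets along the wire are 0 and L = 0.71 m.
sinθ₁ = 0/√(0²+0.166²) = 0.0000; sinθ₂ = 0.71/√(0.71²+0.166²) = 0.9737.
B = (4π×10⁻⁷ × 6.29) / (4π × 0.166) × (0.0000 + 0.9737) = 3.69×10⁻⁶ T.

B ≈ 3.69 μT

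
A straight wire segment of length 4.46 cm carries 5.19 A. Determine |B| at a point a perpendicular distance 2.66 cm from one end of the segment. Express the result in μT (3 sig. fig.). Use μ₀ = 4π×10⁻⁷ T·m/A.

For a finite straight segment, B = (μ₀I/4πd)(sinθ₁ + sinθ₂), where θ₁, θ₂ are the angles from the perpendicular to each end.
The perpendicular foot is at one end, so the two end-offsets along the wire are 0 and L = 0.0446 m.
sinθ₁ = 0/√(0²+0.0266²) = 0.0000; sinθ₂ = 0.0446/√(0.0446²+0.0266²) = 0.8588.
B = (4π×10⁻⁷ × 5.19) / (4π × 0.0266) × (0.0000 + 0.8588) = 1.68×10⁻⁵ T.

B ≈ 16.8 μT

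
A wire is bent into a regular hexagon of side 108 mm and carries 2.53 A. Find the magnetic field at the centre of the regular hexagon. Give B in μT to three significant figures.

Each side is a finite straight segment at perpendicular distance d = a/(2 tan(π/6)) = 0.09353 m from the centre, with end-angles ±π/6.
One side contributes B₁ = (μ₀I/4πd)·2 sin(π/6) = 2.70×10⁻⁶ T.
All 6 sides add in the same direction: B = 6 × 2.70×10⁻⁶ = 1.62×10⁻⁵ T.

B ≈ 16.2 μT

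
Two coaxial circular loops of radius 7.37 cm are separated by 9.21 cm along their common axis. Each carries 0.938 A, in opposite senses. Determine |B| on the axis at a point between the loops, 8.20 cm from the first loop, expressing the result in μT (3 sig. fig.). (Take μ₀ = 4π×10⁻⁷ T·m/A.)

Each loop contributes B = μ₀IR²/[2(R²+z²)^(3/2)] on the axis, with z measured from that loop.
Loop 1 (z = 0.082 m): B₁ = 2.39×10⁻⁶ T. Loop 2 (z = 0.0101 m): B₂ = 7.78×10⁻⁶ T.
The fields oppose: B = |B₁ − B₂| = 5.39×10⁻⁶ T.

B ≈ 5.39 μT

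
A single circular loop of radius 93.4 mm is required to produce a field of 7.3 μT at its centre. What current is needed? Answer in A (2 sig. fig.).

At the centre of a circular loop B = μ₀I/(2R), so I = 2RB/μ₀.
With R = 0.0934 m, I = 2 × 0.0934 × 7.30×10⁻⁶ / (4π×10⁻⁷) = 1.09 A.

I ≈ 1.1 A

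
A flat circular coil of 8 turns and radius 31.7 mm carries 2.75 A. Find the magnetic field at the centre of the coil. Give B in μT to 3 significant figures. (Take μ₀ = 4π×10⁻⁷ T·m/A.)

For an N-turn flat coil, B = Nμ₀I/(2R) with R = 0.0317 m.
B = 8 × 5.45×10⁻⁵ T = 4.36×10⁻⁴ T.

B ≈ 436 μT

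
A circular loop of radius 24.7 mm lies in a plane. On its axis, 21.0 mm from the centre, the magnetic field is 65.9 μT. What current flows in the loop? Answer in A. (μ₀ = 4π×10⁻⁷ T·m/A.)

I ≈ 5.86 A

On the axis of a loop, B = μ₀IR²/[2(R²+z²)^(3/2)], so I = 2B(R²+z²)^(3/2)/(μ₀R²).
R² + z² = 0.0006101 + 0.000441 = 0.001051 m²; raised to 3/2 gives 3.41×10⁻⁵ m³.
I = 2 × 6.59×10⁻⁵ × 3.41×10⁻⁵ / (1.26×10⁻⁶ × 0.0006101) = 5.86 A.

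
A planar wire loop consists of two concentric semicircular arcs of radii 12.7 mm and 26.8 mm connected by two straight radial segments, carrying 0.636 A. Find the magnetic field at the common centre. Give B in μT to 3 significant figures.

The radial connectors point toward the centre, so dl × r̂ = 0 and they contribute nothing.
Each semicircle gives μ₀I/(4R): inner arc 1.57×10⁻⁵ T, outer arc 7.46×10⁻⁶ T.
The two arcs carry current in opposite angular senses, so their fields oppose: B = |1.57×10⁻⁵ − 7.46×10⁻⁶| = 8.28×10⁻⁶ T.

B ≈ 8.28 μT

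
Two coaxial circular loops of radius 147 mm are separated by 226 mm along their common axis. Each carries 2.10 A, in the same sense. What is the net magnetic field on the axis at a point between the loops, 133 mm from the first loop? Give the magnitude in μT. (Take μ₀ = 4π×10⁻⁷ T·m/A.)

Each loop contributes B = μ₀IR²/[2(R²+z²)^(3/2)] on the axis, with z measured from that loop.
Loop 1 (z = 0.133 m): B₁ = 3.66×10⁻⁶ T. Loop 2 (z = 0.093 m): B₂ = 5.42×10⁻⁶ T.
The fields add: B = B₁ + B₂ = 9.08×10⁻⁶ T.

B ≈ 9.08 μT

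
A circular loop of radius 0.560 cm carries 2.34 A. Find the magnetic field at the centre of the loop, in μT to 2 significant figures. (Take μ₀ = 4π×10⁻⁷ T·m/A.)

B ≈ 260 μT

At the centre of a circular loop the Biot–Savart law gives B = μ₀I/(2R).
B = (4π×10⁻⁷ × 2.34) / (2 × 0.0056) = 2.63×10⁻⁴ T.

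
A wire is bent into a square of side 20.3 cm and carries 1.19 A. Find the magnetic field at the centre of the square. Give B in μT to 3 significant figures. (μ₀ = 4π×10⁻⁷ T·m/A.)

B ≈ 6.63 μT

Each side is a finite straight segment at perpendicular distance d = a/(2 tan(π/4)) = 0.1015 m from the centre, with end-angles ±π/4.
One side contributes B₁ = (μ₀I/4πd)·2 sin(π/4) = 1.66×10⁻⁶ T.
All 4 sides add in the same direction: B = 4 × 1.66×10⁻⁶ = 6.63×10⁻⁶ T.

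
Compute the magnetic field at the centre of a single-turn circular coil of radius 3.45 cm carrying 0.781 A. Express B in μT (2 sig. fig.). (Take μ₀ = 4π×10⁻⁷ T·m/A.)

At the centre of a circular loop the Biot–Savart law gives B = μ₀I/(2R).
B = (4π×10⁻⁷ × 0.781) / (2 × 0.0345) = 1.42×10⁻⁵ T.

B ≈ 14 μT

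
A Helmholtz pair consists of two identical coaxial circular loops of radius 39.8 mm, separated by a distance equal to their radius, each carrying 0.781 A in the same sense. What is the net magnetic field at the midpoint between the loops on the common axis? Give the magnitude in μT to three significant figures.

B ≈ 17.6 μT

Each loop contributes B = μ₀IR²/[2(R²+z²)^(3/2)] on the axis, with z measured from that loop.
Loop 1 (z = 0.0199 m): B₁ = 8.82×10⁻⁶ T. Loop 2 (z = 0.0199 m): B₂ = 8.82×10⁻⁶ T.
The fields add: B = B₁ + B₂ = 1.76×10⁻⁵ T.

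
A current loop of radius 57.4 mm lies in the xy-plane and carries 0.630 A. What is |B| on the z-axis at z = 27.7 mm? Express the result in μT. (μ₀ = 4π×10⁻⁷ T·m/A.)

B ≈ 5.04 μT

On the axis of a circular loop, B = μ₀IR² / [2(R²+z²)^(3/2)].
R² + z² = (0.0574)² + (0.0277)² = 0.004062 m², and (R²+z²)^(3/2) = 2.59×10⁻⁴ m³.
B = (4π×10⁻⁷ × 0.630 × 0.003295) / (2 × 2.59×10⁻⁴) = 5.04×10⁻⁶ T.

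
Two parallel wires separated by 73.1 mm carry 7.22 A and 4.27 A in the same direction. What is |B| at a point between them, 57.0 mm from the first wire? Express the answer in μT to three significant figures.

B ≈ 27.7 μT

Each long wire gives B = μ₀I/(2πd). Distances are d₁ = 0.057 m and d₂ = 0.0161 m.
B₁ = 2.53×10⁻⁵ T, B₂ = 5.30×10⁻⁵ T.
Between parallel currents the two contributions point in opposite directions, so they subtract. B = |B₁ − B₂| = |2.53×10⁻⁵ − 5.30×10⁻⁵| = 2.77×10⁻⁵ T.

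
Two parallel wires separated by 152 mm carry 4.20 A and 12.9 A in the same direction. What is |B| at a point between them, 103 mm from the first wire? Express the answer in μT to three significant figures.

Each long wire gives B = μ₀I/(2πd). Distances are d₁ = 0.103 m and d₂ = 0.049 m.
B₁ = 8.16×10⁻⁶ T, B₂ = 5.27×10⁻⁵ T.
Between parallel currents the two contributions point in opposite directions, so they subtract. B = |B₁ − B₂| = |8.16×10⁻⁶ − 5.27×10⁻⁵| = 4.45×10⁻⁵ T.

B ≈ 44.5 μT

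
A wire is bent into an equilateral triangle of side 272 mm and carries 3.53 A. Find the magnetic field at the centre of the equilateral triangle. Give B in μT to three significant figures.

Each side is a finite straight segment at perpendicular distance d = a/(2 tan(π/3)) = 0.07852 m from the centre, with end-angles ±π/3.
One side contributes B₁ = (μ₀I/4πd)·2 sin(π/3) = 7.79×10⁻⁶ T.
All 3 sides add in the same direction: B = 3 × 7.79×10⁻⁶ = 2.34×10⁻⁵ T.

B ≈ 23.4 μT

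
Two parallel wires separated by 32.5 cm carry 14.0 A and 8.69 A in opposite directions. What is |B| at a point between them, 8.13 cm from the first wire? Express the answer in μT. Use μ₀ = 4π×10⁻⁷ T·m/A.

B ≈ 41.6 μT

Each long wire gives B = μ₀I/(2πd). Distances are d₁ = 0.0813 m and d₂ = 0.2437 m.
B₁ = 3.44×10⁻⁵ T, B₂ = 7.13×10⁻⁶ T.
Between antiparallel currents both contributions point the same way, so they add. B = B₁ + B₂ = 3.44×10⁻⁵ + 7.13×10⁻⁶ = 4.16×10⁻⁵ T.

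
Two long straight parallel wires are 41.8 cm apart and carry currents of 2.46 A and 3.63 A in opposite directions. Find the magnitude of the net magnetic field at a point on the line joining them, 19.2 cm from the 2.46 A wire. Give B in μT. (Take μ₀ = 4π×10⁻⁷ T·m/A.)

B ≈ 5.77 μT

Each long wire gives B = μ₀I/(2πd). Distances are d₁ = 0.192 m and d₂ = 0.226 m.
B₁ = 2.56×10⁻⁶ T, B₂ = 3.21×10⁻⁶ T.
Between antiparallel currents both contributions point the same way, so they add. B = B₁ + B₂ = 2.56×10⁻⁶ + 3.21×10⁻⁶ = 5.77×10⁻⁶ T.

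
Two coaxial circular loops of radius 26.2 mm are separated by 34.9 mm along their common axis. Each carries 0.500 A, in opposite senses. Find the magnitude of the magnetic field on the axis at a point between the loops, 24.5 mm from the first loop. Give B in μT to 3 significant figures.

B ≈ 4.96 μT

Each loop contributes B = μ₀IR²/[2(R²+z²)^(3/2)] on the axis, with z measured from that loop.
Loop 1 (z = 0.0245 m): B₁ = 4.67×10⁻⁶ T. Loop 2 (z = 0.0104 m): B₂ = 9.63×10⁻⁶ T.
The fields oppose: B = |B₁ − B₂| = 4.96×10⁻⁶ T.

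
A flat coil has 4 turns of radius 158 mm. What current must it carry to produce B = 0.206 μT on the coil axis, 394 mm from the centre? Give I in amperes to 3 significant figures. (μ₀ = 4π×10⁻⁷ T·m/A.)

I ≈ 0.251 A

For an N-turn coil, B = Nμ₀IR²/[2(R²+z²)^(3/2)] with R = 0.158 m, z = 0.394 m, so I = 2B(R²+z²)^(3/2)/(Nμ₀R²) = 2 × 2.06×10⁻⁷ × 7.65×10⁻² / (4 × 4π×10⁻⁷ × 0.02496) = 0.251 A.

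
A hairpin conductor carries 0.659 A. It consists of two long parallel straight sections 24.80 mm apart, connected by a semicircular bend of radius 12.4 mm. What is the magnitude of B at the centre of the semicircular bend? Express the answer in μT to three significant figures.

The semicircular arc contributes B_arc = μ₀I·π/(4πR) = μ₀I/(4R) = 1.67×10⁻⁵ T.
Each semi-infinite lead is at perpendicular distance R = 0.0124 m from the centre, with the perpendicular foot at its near end, so it contributes μ₀I/(4πR); both point the same way, together 1.06×10⁻⁵ T.
Arc and leads all point the same direction: B = 1.67×10⁻⁵ + 1.06×10⁻⁵ = 2.73×10⁻⁵ T.

B ≈ 27.3 μT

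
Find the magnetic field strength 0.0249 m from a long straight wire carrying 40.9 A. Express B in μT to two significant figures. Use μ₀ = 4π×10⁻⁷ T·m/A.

B ≈ 330 μT

For an infinitely long straight wire, B = μ₀I/(2πd).
B = (4π×10⁻⁷ × 40.9) / (2π × 0.0249) = 3.29×10⁻⁴ T.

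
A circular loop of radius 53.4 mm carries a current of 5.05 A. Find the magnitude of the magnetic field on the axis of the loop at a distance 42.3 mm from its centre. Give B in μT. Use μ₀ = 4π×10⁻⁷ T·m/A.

B ≈ 28.6 μT

On the axis of a circular loop, B = μ₀IR² / [2(R²+z²)^(3/2)].
R² + z² = (0.0534)² + (0.0423)² = 0.004641 m², and (R²+z²)^(3/2) = 3.16×10⁻⁴ m³.
B = (4π×10⁻⁷ × 5.05 × 0.002852) / (2 × 3.16×10⁻⁴) = 2.86×10⁻⁵ T.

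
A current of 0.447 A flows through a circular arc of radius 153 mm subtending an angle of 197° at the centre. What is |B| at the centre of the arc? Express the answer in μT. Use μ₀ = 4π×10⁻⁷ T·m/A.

The Biot–Savart field of a circular arc at its centre is B = μ₀Iφ/(4πR), with φ = 3.438 rad.
B = (4π×10⁻⁷ × 0.447 × 3.438) / (4π × 0.153) = 1.00×10⁻⁶ T.

B ≈ 1.00 μT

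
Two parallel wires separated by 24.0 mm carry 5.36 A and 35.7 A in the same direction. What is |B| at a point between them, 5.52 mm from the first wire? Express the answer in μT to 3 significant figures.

Each long wire gives B = μ₀I/(2πd). Distances are d₁ = 0.00552 m and d₂ = 0.01848 m.
B₁ = 1.94×10⁻⁴ T, B₂ = 3.86×10⁻⁴ T.
Between parallel currents the two contributions point in opposite directions, so they subtract. B = |B₁ − B₂| = |1.94×10⁻⁴ − 3.86×10⁻⁴| = 1.92×10⁻⁴ T.

B ≈ 192 μT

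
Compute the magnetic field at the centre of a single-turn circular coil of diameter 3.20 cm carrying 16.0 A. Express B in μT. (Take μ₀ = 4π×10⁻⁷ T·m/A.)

B ≈ 628 μT

At the centre of a circular loop the Biot–Savart law gives B = μ₀I/(2R) (so R = 0.016 m).
B = (4π×10⁻⁷ × 16.0) / (2 × 0.016) = 6.28×10⁻⁴ T.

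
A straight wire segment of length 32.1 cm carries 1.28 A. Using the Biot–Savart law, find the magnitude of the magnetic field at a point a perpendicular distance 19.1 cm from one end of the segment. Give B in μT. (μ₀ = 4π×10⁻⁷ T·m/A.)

For a finite straight segment, B = (μ₀I/4πd)(sinθ₁ + sinθ₂), where θ₁, θ₂ are the angles from the perpendicular to each end.
The perpendicular foot is at one end, so the two end-offsets along the wire are 0 and L = 0.321 m.
sinθ₁ = 0/√(0²+0.191²) = 0.0000; sinθ₂ = 0.321/√(0.321²+0.191²) = 0.8594.
B = (4π×10⁻⁷ × 1.28) / (4π × 0.191) × (0.0000 + 0.8594) = 5.76×10⁻⁷ T.

B ≈ 0.576 μT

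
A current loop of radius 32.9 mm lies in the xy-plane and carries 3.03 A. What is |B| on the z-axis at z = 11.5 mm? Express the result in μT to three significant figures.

B ≈ 48.7 μT

On the axis of a circular loop, B = μ₀IR² / [2(R²+z²)^(3/2)].
R² + z² = (0.0329)² + (0.0115)² = 0.001215 m², and (R²+z²)^(3/2) = 4.23×10⁻⁵ m³.
B = (4π×10⁻⁷ × 3.03 × 0.001082) / (2 × 4.23×10⁻⁵) = 4.87×10⁻⁵ T.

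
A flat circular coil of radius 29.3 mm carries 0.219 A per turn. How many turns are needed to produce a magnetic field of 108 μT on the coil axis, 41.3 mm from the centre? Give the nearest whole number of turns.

N = 119

For an N-turn coil, B = Nμ₀IR²/[2(R²+z²)^(3/2)]. A single turn gives B₁ = 9.10×10⁻⁷ T with R = 0.0293 m, z = 0.0413 m.
N = B/B₁ = 1.08×10⁻⁴ / 9.10×10⁻⁷ = 118.71.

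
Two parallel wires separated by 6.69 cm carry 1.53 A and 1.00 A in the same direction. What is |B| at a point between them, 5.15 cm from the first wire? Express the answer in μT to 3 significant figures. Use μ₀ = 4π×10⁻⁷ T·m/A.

B ≈ 7.05 μT

Each long wire gives B = μ₀I/(2πd). Distances are d₁ = 0.0515 m and d₂ = 0.0154 m.
B₁ = 5.94×10⁻⁶ T, B₂ = 1.30×10⁻⁵ T.
Between parallel currents the two contributions point in opposite directions, so they subtract. B = |B₁ − B₂| = |5.94×10⁻⁶ − 1.30×10⁻⁵| = 7.05×10⁻⁶ T.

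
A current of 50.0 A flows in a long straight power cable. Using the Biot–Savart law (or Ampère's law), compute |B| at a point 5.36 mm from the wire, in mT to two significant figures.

B ≈ 1.9 mT

For an infinitely long straight wire, B = μ₀I/(2πd).
B = (4π×10⁻⁷ × 50.0) / (2π × 0.00536) = 1.87×10⁻³ T.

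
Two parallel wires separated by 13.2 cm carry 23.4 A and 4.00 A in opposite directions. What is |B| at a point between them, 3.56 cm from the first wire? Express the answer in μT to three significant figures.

B ≈ 140 μT

Each long wire gives B = μ₀I/(2πd). Distances are d₁ = 0.0356 m and d₂ = 0.0964 m.
B₁ = 1.31×10⁻⁴ T, B₂ = 8.30×10⁻⁶ T.
Between antiparallel currents both contributions point the same way, so they add. B = B₁ + B₂ = 1.31×10⁻⁴ + 8.30×10⁻⁶ = 1.40×10⁻⁴ T.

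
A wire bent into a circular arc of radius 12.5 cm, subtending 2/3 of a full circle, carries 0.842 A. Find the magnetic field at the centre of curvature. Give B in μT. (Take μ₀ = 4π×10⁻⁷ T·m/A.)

The Biot–Savart field of a circular arc at its centre is B = μ₀Iφ/(4πR), with φ = 4.189 rad.
B = (4π×10⁻⁷ × 0.842 × 4.189) / (4π × 0.125) = 2.82×10⁻⁶ T.

B ≈ 2.82 μT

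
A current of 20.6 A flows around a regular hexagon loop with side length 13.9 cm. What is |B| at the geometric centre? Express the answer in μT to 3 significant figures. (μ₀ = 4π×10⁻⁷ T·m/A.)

Each side is a finite straight segment at perpendicular distance d = a/(2 tan(π/6)) = 0.1204 m from the centre, with end-angles ±π/6.
One side contributes B₁ = (μ₀I/4πd)·2 sin(π/6) = 1.71×10⁻⁵ T.
All 6 sides add in the same direction: B = 6 × 1.71×10⁻⁵ = 1.03×10⁻⁴ T.

B ≈ 103 μT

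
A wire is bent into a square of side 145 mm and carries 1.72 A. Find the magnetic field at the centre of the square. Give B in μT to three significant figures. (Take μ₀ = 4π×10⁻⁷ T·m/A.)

Each side is a finite straight segment at perpendicular distance d = a/(2 tan(π/4)) = 0.0725 m from the centre, with end-angles ±π/4.
One side contributes B₁ = (μ₀I/4πd)·2 sin(π/4) = 3.36×10⁻⁶ T.
All 4 sides add in the same direction: B = 4 × 3.36×10⁻⁶ = 1.34×10⁻⁵ T.

B ≈ 13.4 μT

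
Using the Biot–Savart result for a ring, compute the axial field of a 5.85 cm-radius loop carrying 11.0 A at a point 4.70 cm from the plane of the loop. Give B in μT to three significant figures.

On the axis of a circular loop, B = μ₀IR² / [2(R²+z²)^(3/2)].
R² + z² = (0.0585)² + (0.047)² = 0.005631 m², and (R²+z²)^(3/2) = 4.23×10⁻⁴ m³.
B = (4π×10⁻⁷ × 11.0 × 0.003422) / (2 × 4.23×10⁻⁴) = 5.60×10⁻⁵ T.

B ≈ 56.0 μT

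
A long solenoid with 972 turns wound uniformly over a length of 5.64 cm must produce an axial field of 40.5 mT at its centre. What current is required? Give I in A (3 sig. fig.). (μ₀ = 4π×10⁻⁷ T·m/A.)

Inside a long solenoid B = μ₀nI with n = 1.723×10⁴ m⁻¹, so I = B/(μ₀n).
I = 4.05×10⁻² / (4π×10⁻⁷ × 1.723×10⁴) = 1.87 A.

I ≈ 1.87 A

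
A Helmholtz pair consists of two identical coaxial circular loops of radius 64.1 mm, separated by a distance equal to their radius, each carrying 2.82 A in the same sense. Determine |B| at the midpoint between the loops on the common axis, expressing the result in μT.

Each loop contributes B = μ₀IR²/[2(R²+z²)^(3/2)] on the axis, with z measured from that loop.
Loop 1 (z = 0.03205 m): B₁ = 1.98×10⁻⁵ T. Loop 2 (z = 0.03205 m): B₂ = 1.98×10⁻⁵ T.
The fields add: B = B₁ + B₂ = 3.96×10⁻⁵ T.

B ≈ 39.6 μT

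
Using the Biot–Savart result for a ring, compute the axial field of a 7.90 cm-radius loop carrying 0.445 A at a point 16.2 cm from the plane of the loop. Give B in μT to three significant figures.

On the axis of a circular loop, B = μ₀IR² / [2(R²+z²)^(3/2)].
R² + z² = (0.079)² + (0.162)² = 0.03248 m², and (R²+z²)^(3/2) = 5.85×10⁻³ m³.
B = (4π×10⁻⁷ × 0.445 × 0.006241) / (2 × 5.85×10⁻³) = 2.98×10⁻⁷ T.

B ≈ 0.298 μT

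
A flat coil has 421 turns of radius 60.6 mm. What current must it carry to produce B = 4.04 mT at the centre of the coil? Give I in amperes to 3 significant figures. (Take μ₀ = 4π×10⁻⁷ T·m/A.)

For an N-turn coil, B = Nμ₀I/(2R) with R = 0.0606 m, so I = 2RB/(Nμ₀) = 2 × 0.0606 × 4.04×10⁻³ / (421 × 4π×10⁻⁷) = 0.926 A.

I ≈ 0.926 A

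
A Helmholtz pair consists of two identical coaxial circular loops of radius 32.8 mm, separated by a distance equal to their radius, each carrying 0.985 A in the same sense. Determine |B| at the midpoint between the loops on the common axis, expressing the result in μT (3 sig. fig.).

Each loop contributes B = μ₀IR²/[2(R²+z²)^(3/2)] on the axis, with z measured from that loop.
Loop 1 (z = 0.0164 m): B₁ = 1.35×10⁻⁵ T. Loop 2 (z = 0.0164 m): B₂ = 1.35×10⁻⁵ T.
The fields add: B = B₁ + B₂ = 2.70×10⁻⁵ T.

B ≈ 27.0 μT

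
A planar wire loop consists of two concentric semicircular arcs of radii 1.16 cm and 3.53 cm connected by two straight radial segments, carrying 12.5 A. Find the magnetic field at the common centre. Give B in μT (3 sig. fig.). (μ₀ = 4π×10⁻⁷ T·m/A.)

B ≈ 227 μT

The radial connectors point toward the centre, so dl × r̂ = 0 and they contribute nothing.
Each semicircle gives μ₀I/(4R): inner arc 3.39×10⁻⁴ T, outer arc 1.11×10⁻⁴ T.
The two arcs carry current in opposite angular senses, so their fields oppose: B = |3.39×10⁻⁴ − 1.11×10⁻⁴| = 2.27×10⁻⁴ T.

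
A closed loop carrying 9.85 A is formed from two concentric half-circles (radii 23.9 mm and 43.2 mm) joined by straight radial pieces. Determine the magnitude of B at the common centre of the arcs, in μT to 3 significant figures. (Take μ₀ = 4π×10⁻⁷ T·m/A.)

The radial connectors point toward the centre, so dl × r̂ = 0 and they contribute nothing.
Each semicircle gives μ₀I/(4R): inner arc 1.29×10⁻⁴ T, outer arc 7.16×10⁻⁵ T.
The two arcs carry current in opposite angular senses, so their fields oppose: B = |1.29×10⁻⁴ − 7.16×10⁻⁵| = 5.78×10⁻⁵ T.

B ≈ 57.8 μT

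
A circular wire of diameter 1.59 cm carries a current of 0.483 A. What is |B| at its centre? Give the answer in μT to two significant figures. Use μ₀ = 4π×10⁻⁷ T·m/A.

B ≈ 38 μT

At the centre of a circular loop the Biot–Savart law gives B = μ₀I/(2R) (so R = 0.00795 m).
B = (4π×10⁻⁷ × 0.483) / (2 × 0.00795) = 3.82×10⁻⁵ T.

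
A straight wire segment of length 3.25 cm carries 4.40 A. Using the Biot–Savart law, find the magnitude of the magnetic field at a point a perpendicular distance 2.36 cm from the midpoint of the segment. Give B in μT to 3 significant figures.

For a finite straight segment, B = (μ₀I/4πd)(sinθ₁ + sinθ₂), where θ₁, θ₂ are the angles from the perpendicular to each end.
The perpendicular from the point meets the wire at its midpoint, so each end is L/2 = 0.01625 m away along the wire.
sinθ₁ = 0.01625/√(0.01625²+0.0236²) = 0.5671; sinθ₂ = 0.01625/√(0.01625²+0.0236²) = 0.5671.
B = (4π×10⁻⁷ × 4.40) / (4π × 0.0236) × (0.5671 + 0.5671) = 2.11×10⁻⁵ T.

B ≈ 21.1 μT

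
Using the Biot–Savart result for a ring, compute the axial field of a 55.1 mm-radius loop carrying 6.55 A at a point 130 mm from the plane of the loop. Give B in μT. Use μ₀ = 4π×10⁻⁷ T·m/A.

On the axis of a circular loop, B = μ₀IR² / [2(R²+z²)^(3/2)].
R² + z² = (0.0551)² + (0.13)² = 0.01994 m², and (R²+z²)^(3/2) = 2.81×10⁻³ m³.
B = (4π×10⁻⁷ × 6.55 × 0.003036) / (2 × 2.81×10⁻³) = 4.44×10⁻⁶ T.

B ≈ 4.44 μT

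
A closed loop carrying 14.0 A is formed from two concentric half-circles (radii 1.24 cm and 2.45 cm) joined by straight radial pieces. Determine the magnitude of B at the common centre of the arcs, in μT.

The radial connectors point toward the centre, so dl × r̂ = 0 and they contribute nothing.
Each semicircle gives μ₀I/(4R): inner arc 3.55×10⁻⁴ T, outer arc 1.80×10⁻⁴ T.
The two arcs carry current in opposite angular senses, so their fields oppose: B = |3.55×10⁻⁴ − 1.80×10⁻⁴| = 1.75×10⁻⁴ T.

B ≈ 175 μT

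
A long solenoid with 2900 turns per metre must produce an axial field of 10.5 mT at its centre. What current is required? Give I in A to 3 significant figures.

Inside a long solenoid B = μ₀nI with n = 2900 m⁻¹, so I = B/(μ₀n).
I = 1.05×10⁻² / (4π×10⁻⁷ × 2900) = 2.88 A.

I ≈ 2.88 A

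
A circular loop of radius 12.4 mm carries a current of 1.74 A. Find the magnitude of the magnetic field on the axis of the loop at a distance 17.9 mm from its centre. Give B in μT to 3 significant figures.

On the axis of a circular loop, B = μ₀IR² / [2(R²+z²)^(3/2)].
R² + z² = (0.0124)² + (0.0179)² = 0.0004742 m², and (R²+z²)^(3/2) = 1.03×10⁻⁵ m³.
B = (4π×10⁻⁷ × 1.74 × 0.0001538) / (2 × 1.03×10⁻⁵) = 1.63×10⁻⁵ T.

B ≈ 16.3 μT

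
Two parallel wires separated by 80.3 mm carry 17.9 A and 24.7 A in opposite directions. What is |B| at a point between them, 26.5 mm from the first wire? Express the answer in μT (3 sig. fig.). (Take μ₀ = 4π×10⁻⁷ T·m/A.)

B ≈ 227 μT

Each long wire gives B = μ₀I/(2πd). Distances are d₁ = 0.0265 m and d₂ = 0.0538 m.
B₁ = 1.35×10⁻⁴ T, B₂ = 9.18×10⁻⁵ T.
Between antiparallel currents both contributions point the same way, so they add. B = B₁ + B₂ = 1.35×10⁻⁴ + 9.18×10⁻⁵ = 2.27×10⁻⁴ T.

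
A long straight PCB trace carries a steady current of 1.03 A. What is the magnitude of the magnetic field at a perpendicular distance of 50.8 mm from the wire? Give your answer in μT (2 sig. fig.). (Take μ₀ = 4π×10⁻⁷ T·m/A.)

For an infinitely long straight wire, B = μ₀I/(2πd).
B = (4π×10⁻⁷ × 1.03) / (2π × 0.0508) = 4.06×10⁻⁶ T.

B ≈ 4.1 μT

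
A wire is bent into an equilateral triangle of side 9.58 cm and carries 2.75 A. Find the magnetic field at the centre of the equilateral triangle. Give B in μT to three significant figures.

Each side is a finite straight segment at perpendicular distance d = a/(2 tan(π/3)) = 0.02766 m from the centre, with end-angles ±π/3.
One side contributes B₁ = (μ₀I/4πd)·2 sin(π/3) = 1.72×10⁻⁵ T.
All 3 sides add in the same direction: B = 3 × 1.72×10⁻⁵ = 5.17×10⁻⁵ T.

B ≈ 51.7 μT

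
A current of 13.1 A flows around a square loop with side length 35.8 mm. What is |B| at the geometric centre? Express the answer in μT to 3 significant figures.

B ≈ 414 μT

Each side is a finite straight segment at perpendicular distance d = a/(2 tan(π/4)) = 0.0179 m from the centre, with end-angles ±π/4.
One side contributes B₁ = (μ₀I/4πd)·2 sin(π/4) = 1.03×10⁻⁴ T.
All 4 sides add in the same direction: B = 4 × 1.03×10⁻⁴ = 4.14×10⁻⁴ T.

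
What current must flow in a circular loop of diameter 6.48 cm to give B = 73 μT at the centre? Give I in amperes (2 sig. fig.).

I ≈ 3.8 A

At the centre of a circular loop B = μ₀I/(2R), so I = 2RB/μ₀.
With R = 0.0324 m, I = 2 × 0.0324 × 7.30×10⁻⁵ / (4π×10⁻⁷) = 3.76 A.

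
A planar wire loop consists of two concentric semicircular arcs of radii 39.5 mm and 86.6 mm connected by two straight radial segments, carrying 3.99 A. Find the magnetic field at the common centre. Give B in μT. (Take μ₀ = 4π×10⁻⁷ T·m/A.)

B ≈ 17.3 μT

The radial connectors point toward the centre, so dl × r̂ = 0 and they contribute nothing.
Each semicircle gives μ₀I/(4R): inner arc 3.17×10⁻⁵ T, outer arc 1.45×10⁻⁵ T.
The two arcs carry current in opposite angular senses, so their fields oppose: B = |3.17×10⁻⁵ − 1.45×10⁻⁵| = 1.73×10⁻⁵ T.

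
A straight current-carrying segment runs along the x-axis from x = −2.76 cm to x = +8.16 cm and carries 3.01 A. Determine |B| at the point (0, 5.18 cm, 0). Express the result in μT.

B ≈ 7.64 μT

For a finite straight segment, B = (μ₀I/4πd)(sinθ₁ + sinθ₂), where θ₁, θ₂ are the angles from the perpendicular to each end.
The perpendicular distance is d = 0.0518 m; the end-offsets along the wire are a = 0.0276 m and b = 0.0816 m.
sinθ₁ = 0.0276/√(0.0276²+0.0518²) = 0.4702; sinθ₂ = 0.0816/√(0.0816²+0.0518²) = 0.8443.
B = (4π×10⁻⁷ × 3.01) / (4π × 0.0518) × (0.4702 + 0.8443) = 7.64×10⁻⁶ T.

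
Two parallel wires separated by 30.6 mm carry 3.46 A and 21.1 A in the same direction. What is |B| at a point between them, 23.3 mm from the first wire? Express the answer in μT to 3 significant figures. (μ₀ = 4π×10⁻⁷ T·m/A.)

B ≈ 548 μT

Each long wire gives B = μ₀I/(2πd). Distances are d₁ = 0.0233 m and d₂ = 0.0073 m.
B₁ = 2.97×10⁻⁵ T, B₂ = 5.78×10⁻⁴ T.
Between parallel currents the two contributions point in opposite directions, so they subtract. B = |B₁ − B₂| = |2.97×10⁻⁵ − 5.78×10⁻⁴| = 5.48×10⁻⁴ T.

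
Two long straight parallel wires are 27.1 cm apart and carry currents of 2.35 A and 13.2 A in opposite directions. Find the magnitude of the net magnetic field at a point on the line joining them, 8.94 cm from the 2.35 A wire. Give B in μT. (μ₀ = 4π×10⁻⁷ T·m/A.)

B ≈ 19.8 μT

Each long wire gives B = μ₀I/(2πd). Distances are d₁ = 0.0894 m and d₂ = 0.1816 m.
B₁ = 5.26×10⁻⁶ T, B₂ = 1.45×10⁻⁵ T.
Between antiparallel currents both contributions point the same way, so they add. B = B₁ + B₂ = 5.26×10⁻⁶ + 1.45×10⁻⁵ = 1.98×10⁻⁵ T.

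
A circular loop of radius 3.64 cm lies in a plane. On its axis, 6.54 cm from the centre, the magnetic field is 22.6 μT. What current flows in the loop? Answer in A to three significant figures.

I ≈ 11.4 A

On the axis of a loop, B = μ₀IR²/[2(R²+z²)^(3/2)], so I = 2B(R²+z²)^(3/2)/(μ₀R²).
R² + z² = 0.001325 + 0.004277 = 0.005602 m²; raised to 3/2 gives 4.19×10⁻⁴ m³.
I = 2 × 2.26×10⁻⁵ × 4.19×10⁻⁴ / (1.26×10⁻⁶ × 0.001325) = 11.4 A.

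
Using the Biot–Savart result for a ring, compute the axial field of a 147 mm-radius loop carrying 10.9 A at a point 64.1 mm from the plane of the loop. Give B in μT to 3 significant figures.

On the axis of a circular loop, B = μ₀IR² / [2(R²+z²)^(3/2)].
R² + z² = (0.147)² + (0.0641)² = 0.02572 m², and (R²+z²)^(3/2) = 4.12×10⁻³ m³.
B = (4π×10⁻⁷ × 10.9 × 0.02161) / (2 × 4.12×10⁻³) = 3.59×10⁻⁵ T.

B ≈ 35.9 μT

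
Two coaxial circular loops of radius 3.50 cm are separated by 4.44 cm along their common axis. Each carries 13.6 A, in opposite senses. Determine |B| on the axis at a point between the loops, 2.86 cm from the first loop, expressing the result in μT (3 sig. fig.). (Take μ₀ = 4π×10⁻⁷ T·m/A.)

B ≈ 71.5 μT

Each loop contributes B = μ₀IR²/[2(R²+z²)^(3/2)] on the axis, with z measured from that loop.
Loop 1 (z = 0.0286 m): B₁ = 1.13×10⁻⁴ T. Loop 2 (z = 0.0158 m): B₂ = 1.85×10⁻⁴ T.
The fields oppose: B = |B₁ − B₂| = 7.15×10⁻⁵ T.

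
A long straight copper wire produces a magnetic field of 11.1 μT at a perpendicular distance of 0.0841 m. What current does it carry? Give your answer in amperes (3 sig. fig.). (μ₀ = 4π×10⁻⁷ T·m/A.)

For a long straight wire B = μ₀I/(2πd), so I = 2πdB/μ₀.
I = 2π × 0.0841 × 1.11×10⁻⁵ / (4π×10⁻⁷) = 4.67 A.

I ≈ 4.67 A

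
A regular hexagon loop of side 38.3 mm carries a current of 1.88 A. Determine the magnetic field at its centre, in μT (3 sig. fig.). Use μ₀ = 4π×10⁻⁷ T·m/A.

Each side is a finite straight segment at perpendicular distance d = a/(2 tan(π/6)) = 0.03317 m from the centre, with end-angles ±π/6.
One side contributes B₁ = (μ₀I/4πd)·2 sin(π/6) = 5.67×10⁻⁶ T.
All 6 sides add in the same direction: B = 6 × 5.67×10⁻⁶ = 3.40×10⁻⁵ T.

B ≈ 34.0 μT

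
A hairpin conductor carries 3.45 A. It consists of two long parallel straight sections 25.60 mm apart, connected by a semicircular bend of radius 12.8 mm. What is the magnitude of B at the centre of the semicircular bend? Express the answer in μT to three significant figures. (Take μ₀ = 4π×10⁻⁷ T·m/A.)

The semicircular arc contributes B_arc = μ₀I·π/(4πR) = μ₀I/(4R) = 8.47×10⁻⁵ T.
Each semi-infinite lead is at perpendicular distance R = 0.0128 m from the centre, with the perpendicular foot at its near end, so it contributes μ₀I/(4πR); both point the same way, together 5.39×10⁻⁵ T.
Arc and leads all point the same direction: B = 8.47×10⁻⁵ + 5.39×10⁻⁵ = 1.39×10⁻⁴ T.

B ≈ 139 μT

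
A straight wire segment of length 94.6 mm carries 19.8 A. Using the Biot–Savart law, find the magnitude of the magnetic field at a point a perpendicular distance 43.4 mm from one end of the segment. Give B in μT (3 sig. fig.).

For a finite straight segment, B = (μ₀I/4πd)(sinθ₁ + sinθ₂), where θ₁, θ₂ are the angles from the perpendicular to each end.
The perpendicular foot is at one end, so the two end-offsets along the wire are 0 and L = 0.0946 m.
sinθ₁ = 0/√(0²+0.0434²) = 0.0000; sinθ₂ = 0.0946/√(0.0946²+0.0434²) = 0.9089.
B = (4π×10⁻⁷ × 19.8) / (4π × 0.0434) × (0.0000 + 0.9089) = 4.15×10⁻⁵ T.

B ≈ 41.5 μT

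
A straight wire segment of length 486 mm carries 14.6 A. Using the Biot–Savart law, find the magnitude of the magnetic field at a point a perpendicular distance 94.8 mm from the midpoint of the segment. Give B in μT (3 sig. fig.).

B ≈ 28.7 μT

For a finite straight segment, B = (μ₀I/4πd)(sinθ₁ + sinθ₂), where θ₁, θ₂ are the angles from the perpendicular to each end.
The perpendicular from the point meets the wire at its midpoint, so each end is L/2 = 0.243 m away along the wire.
sinθ₁ = 0.243/√(0.243²+0.0948²) = 0.9316; sinθ₂ = 0.243/√(0.243²+0.0948²) = 0.9316.
B = (4π×10⁻⁷ × 14.6) / (4π × 0.0948) × (0.9316 + 0.9316) = 2.87×10⁻⁵ T.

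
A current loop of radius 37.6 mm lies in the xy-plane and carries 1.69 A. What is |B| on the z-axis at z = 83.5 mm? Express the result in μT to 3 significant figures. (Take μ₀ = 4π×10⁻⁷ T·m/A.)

B ≈ 1.95 μT

On the axis of a circular loop, B = μ₀IR² / [2(R²+z²)^(3/2)].
R² + z² = (0.0376)² + (0.0835)² = 0.008386 m², and (R²+z²)^(3/2) = 7.68×10⁻⁴ m³.
B = (4π×10⁻⁷ × 1.69 × 0.001414) / (2 × 7.68×10⁻⁴) = 1.95×10⁻⁶ T.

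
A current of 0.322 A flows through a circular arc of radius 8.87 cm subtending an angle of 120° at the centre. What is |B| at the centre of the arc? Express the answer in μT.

B ≈ 0.760 μT

The Biot–Savart field of a circular arc at its centre is B = μ₀Iφ/(4πR), with φ = 2.094 rad.
B = (4π×10⁻⁷ × 0.322 × 2.094) / (4π × 0.0887) = 7.60×10⁻⁷ T.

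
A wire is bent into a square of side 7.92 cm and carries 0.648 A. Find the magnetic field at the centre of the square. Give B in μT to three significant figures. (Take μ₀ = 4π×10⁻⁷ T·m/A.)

Each side is a finite straight segment at perpendicular distance d = a/(2 tan(π/4)) = 0.0396 m from the centre, with end-angles ±π/4.
One side contributes B₁ = (μ₀I/4πd)·2 sin(π/4) = 2.31×10⁻⁶ T.
All 4 sides add in the same direction: B = 4 × 2.31×10⁻⁶ = 9.26×10⁻⁶ T.

B ≈ 9.26 μT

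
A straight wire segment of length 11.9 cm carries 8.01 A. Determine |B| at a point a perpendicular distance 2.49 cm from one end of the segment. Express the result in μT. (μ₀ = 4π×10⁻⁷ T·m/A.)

For a finite straight segment, B = (μ₀I/4πd)(sinθ₁ + sinθ₂), where θ₁, θ₂ are the angles from the perpendicular to each end.
The perpendicular foot is at one end, so the two end-offsets along the wire are 0 and L = 0.119 m.
sinθ₁ = 0/√(0²+0.0249²) = 0.0000; sinθ₂ = 0.119/√(0.119²+0.0249²) = 0.9788.
B = (4π×10⁻⁷ × 8.01) / (4π × 0.0249) × (0.0000 + 0.9788) = 3.15×10⁻⁵ T.

B ≈ 31.5 μT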